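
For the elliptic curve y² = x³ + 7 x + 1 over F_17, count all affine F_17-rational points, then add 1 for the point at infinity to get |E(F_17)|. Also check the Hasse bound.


Affine points = {(0, 1), (0, 16), (1, 3), (1, 14), (3, 7), (3, 10), (4, 5), (4, 12), (5, 5), (5, 12), (6, 2), (6, 15), (7, 6), (7, 11), (8, 5), (8, 12), (10, 0), (11, 7), (11, 10), (14, 2), (14, 15), (15, 8), (15, 9)}; affine count = 23; |E(F_17)| = 24.

Discriminant check: Δ ∝ 4a³ + 27b² = 4·7³ + 27·1² = 4·343 + 27·1 ≡ 5 (mod 17). Nonzero ⇒ E is nonsingular.
For each x ∈ F_17, compute rhs = x³ + 7·x + 1 mod 17, then count y ∈ F_17 with y² ≡ rhs.
  x = 0: rhs = 1, matching y values: 1, 16 (2 points).
  x = 1: rhs = 9, matching y values: 3, 14 (2 points).
  x = 2: rhs = 6, matching y values: none (0 points).
  x = 3: rhs = 15, matching y values: 7, 10 (2 points).
  x = 4: rhs = 8, matching y values: 5, 12 (2 points).
  x = 5: rhs = 8, matching y values: 5, 12 (2 points).
  x = 6: rhs = 4, matching y values: 2, 15 (2 points).
  x = 7: rhs = 2, matching y values: 6, 11 (2 points).
  x = 8: rhs = 8, matching y values: 5, 12 (2 points).
  x = 9: rhs = 11, matching y values: none (0 points).
  x = 10: rhs = 0, matching y values: 0 (1 points).
  x = 11: rhs = 15, matching y values: 7, 10 (2 points).
  x = 12: rhs = 11, matching y values: none (0 points).
  x = 13: rhs = 11, matching y values: none (0 points).
  x = 14: rhs = 4, matching y values: 2, 15 (2 points).
  x = 15: rhs = 13, matching y values: 8, 9 (2 points).
  x = 16: rhs = 10, matching y values: none (0 points).
Total affine count: 23.
Full point count |E(F_17)| = 23 + 1 = 24.
Hasse bound: |24 − (17+1)| = |6| = 6 ≤ 2√17 ≈ 8.2462 ✓.


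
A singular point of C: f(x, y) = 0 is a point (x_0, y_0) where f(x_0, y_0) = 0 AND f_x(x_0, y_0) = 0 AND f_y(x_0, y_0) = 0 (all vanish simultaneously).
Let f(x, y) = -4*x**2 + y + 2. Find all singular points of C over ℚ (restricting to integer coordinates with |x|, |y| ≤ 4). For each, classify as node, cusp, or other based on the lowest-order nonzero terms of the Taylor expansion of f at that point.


No singular points in the scanned grid; C is smooth there.

Compute partial derivatives:
  f_x = -8*x.
  f_y = 1.
f_y = 1 is a nonzero constant, so f_y never vanishes: no point (x, y) can satisfy f = f_x = f_y = 0. In particular no (x, y) ∈ {−4, ..., 4}² is singular; the curve is smooth.


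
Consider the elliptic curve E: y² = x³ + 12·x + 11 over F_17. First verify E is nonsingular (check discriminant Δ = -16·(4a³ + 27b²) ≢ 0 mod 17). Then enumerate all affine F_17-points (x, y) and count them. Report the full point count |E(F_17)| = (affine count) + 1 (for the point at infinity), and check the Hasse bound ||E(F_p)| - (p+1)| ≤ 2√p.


Affine points = {(2, 3), (2, 14), (4, 2), (4, 15), (5, 3), (5, 14), (7, 8), (7, 9), (9, 7), (9, 10), (10, 3), (10, 14), (12, 8), (12, 9), (13, 1), (13, 16), (14, 4), (14, 13), (15, 8), (15, 9), (16, 7), (16, 10)}; affine count = 22; |E(F_17)| = 23.

Discriminant check: Δ ∝ 4a³ + 27b² = 4·12³ + 27·11² = 4·1728 + 27·121 ≡ 13 (mod 17). Nonzero ⇒ E is nonsingular.
For each x ∈ F_17, compute rhs = x³ + 12·x + 11 mod 17, then count y ∈ F_17 with y² ≡ rhs.
  x = 0: rhs = 11, matching y values: none (0 points).
  x = 1: rhs = 7, matching y values: none (0 points).
  x = 2: rhs = 9, matching y values: 3, 14 (2 points).
  x = 3: rhs = 6, matching y values: none (0 points).
  x = 4: rhs = 4, matching y values: 2, 15 (2 points).
  x = 5: rhs = 9, matching y values: 3, 14 (2 points).
  x = 6: rhs = 10, matching y values: none (0 points).
  x = 7: rhs = 13, matching y values: 8, 9 (2 points).
  x = 8: rhs = 7, matching y values: none (0 points).
  x = 9: rhs = 15, matching y values: 7, 10 (2 points).
  x = 10: rhs = 9, matching y values: 3, 14 (2 points).
  x = 11: rhs = 12, matching y values: none (0 points).
  x = 12: rhs = 13, matching y values: 8, 9 (2 points).
  x = 13: rhs = 1, matching y values: 1, 16 (2 points).
  x = 14: rhs = 16, matching y values: 4, 13 (2 points).
  x = 15: rhs = 13, matching y values: 8, 9 (2 points).
  x = 16: rhs = 15, matching y values: 7, 10 (2 points).
Total affine count: 22.
Full point count |E(F_17)| = 22 + 1 = 23.
Hasse bound: |23 − (17+1)| = |5| = 5 ≤ 2√17 ≈ 8.2462 ✓.


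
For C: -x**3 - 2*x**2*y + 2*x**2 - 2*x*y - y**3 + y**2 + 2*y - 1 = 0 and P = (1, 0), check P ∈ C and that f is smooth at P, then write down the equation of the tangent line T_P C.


Tangent line at P: x - 2*y - 1 = 0.

Step 1: f(1, 0) = 0, so P lies on C.
Step 2: partial derivatives
  f_x(x, y) = -3*x**2 - 4*x*y + 4*x - 2*y, f_y(x, y) = -2*x**2 - 2*x - 3*y**2 + 2*y + 2.
  f_x(P) = 1, f_y(P) = -2 (gradient nonzero, so P is smooth).
Step 3: tangent line at P: 1·(x − 1) + -2·(y − 0) = 0.
Expanding: x - 2*y - 1 = 0.


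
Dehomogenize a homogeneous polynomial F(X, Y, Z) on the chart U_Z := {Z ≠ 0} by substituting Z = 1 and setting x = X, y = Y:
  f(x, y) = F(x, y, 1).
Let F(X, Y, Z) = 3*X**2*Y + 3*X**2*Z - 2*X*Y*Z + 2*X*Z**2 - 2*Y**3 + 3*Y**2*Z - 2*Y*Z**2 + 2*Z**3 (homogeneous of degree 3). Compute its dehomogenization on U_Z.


f(x, y) = 3*x**2*y + 3*x**2 - 2*x*y + 2*x - 2*y**3 + 3*y**2 - 2*y + 2

On U_Z we set Z = 1. Each monomial c·X^i·Y^j·Z^k in F becomes c·x^i·y^j·1^k = c·x^i·y^j.
Substituting Z = 1: F(X, Y, 1) = 3*x**2*y + 3*x**2 - 2*x*y + 2*x - 2*y**3 + 3*y**2 - 2*y + 2.
Note: deg(f) ≤ deg(F) = 3; strict inequality happens when F is divisible by Z (lost terms).


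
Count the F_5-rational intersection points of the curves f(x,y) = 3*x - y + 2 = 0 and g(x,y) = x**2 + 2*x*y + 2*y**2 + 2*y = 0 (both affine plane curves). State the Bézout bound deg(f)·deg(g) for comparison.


Common zeros: {(2, 3)}; count = 1; Bézout bound = 2.

deg(f) = 1, deg(g) = 2, so Bézout bound = 2.
Scan x ∈ F_5. For each x, list the y ∈ F_5 with f(x, y) ≡ 0 and those with g(x, y) ≡ 0 (mod 5); the common zeros in that column are the intersection.
  x = 0: f ≡ 0 at y ∈ {2}; g ≡ 0 at y ∈ {0, 4}; common: ∅.
  x = 1: f ≡ 0 at y ∈ {0}; g ≡ 0 at y ∈ ∅; common: ∅.
  x = 2: f ≡ 0 at y ∈ {3}; g ≡ 0 at y ∈ {3, 4}; common: {3}.
  x = 3: f ≡ 0 at y ∈ {1}; g ≡ 0 at y ∈ ∅; common: ∅.
  x = 4: f ≡ 0 at y ∈ {4}; g ≡ 0 at y ∈ ∅; common: ∅.
Collecting: common zeros = {(2, 3)}, so the count is 1.
Comparison with the Bézout bound: 1 ≤ 2 = deg(f)·deg(g), as expected for curves with no common component (the affine F_5-count falls short of the bound because intersections may lie at infinity, over extension fields, or carry multiplicity).


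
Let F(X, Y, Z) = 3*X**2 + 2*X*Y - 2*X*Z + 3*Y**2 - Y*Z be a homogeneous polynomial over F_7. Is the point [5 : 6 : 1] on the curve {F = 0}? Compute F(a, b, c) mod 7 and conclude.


F(5,6,1) ≡ 3 (mod 7); P is NOT on the curve.

Evaluate F(5, 6, 1) term-by-term (mod 7).
  3*X**2 ↦ 3·25·1·1 = 75
  2*X*Y ↦ 2·5·6·1 = 60
  -2*X*Z ↦ -2·5·1·1 = -10
  3*Y**2 ↦ 3·1·36·1 = 108
  -Y*Z ↦ -1·1·6·1 = -6
Sum: F(5, 6, 1) = (75) + (60) + (-10) + (108) + (-6) = 227.
Reducing mod 7: 227 ≡ 3 (mod 7).
Since F(a, b, c) ≡ 3 ≠ 0 (mod 7), P does NOT lie on the curve.


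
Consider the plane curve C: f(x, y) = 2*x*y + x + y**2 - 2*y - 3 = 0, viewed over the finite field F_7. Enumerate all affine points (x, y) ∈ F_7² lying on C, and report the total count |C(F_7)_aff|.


Affine F_7-points: {(0, 3), (0, 6), (1, 3), (1, 4), (2, 2), (2, 3), (3, 0), (3, 3), (4, 3), (4, 5), (5, 3), (6, 1), (6, 3)}; count = 13.

For each of the 49 pairs (x, y) ∈ F_7², evaluate f(x, y) mod 7. Record the zeros.
  x = 0: [0↦4, 1↦3, 2↦4, 3↦0, 4↦5, 5↦5, 6↦0]  zeros at y ∈ {3, 6}
  x = 1: [0↦5, 1↦6, 2↦2, 3↦0, 4↦0, 5↦2, 6↦6]  zeros at y ∈ {3, 4}
  x = 2: [0↦6, 1↦2, 2↦0, 3↦0, 4↦2, 5↦6, 6↦5]  zeros at y ∈ {2, 3}
  x = 3: [0↦0, 1↦5, 2↦5, 3↦0, 4↦4, 5↦3, 6↦4]  zeros at y ∈ {0, 3}
  x = 4: [0↦1, 1↦1, 2↦3, 3↦0, 4↦6, 5↦0, 6↦3]  zeros at y ∈ {3, 5}
  x = 5: [0↦2, 1↦4, 2↦1, 3↦0, 4↦1, 5↦4, 6↦2]  zeros at y ∈ {3}
  x = 6: [0↦3, 1↦0, 2↦6, 3↦0, 4↦3, 5↦1, 6↦1]  zeros at y ∈ {1, 3}
Collecting zeros: affine points = {(0, 3), (0, 6), (1, 3), (1, 4), (2, 2), (2, 3), (3, 0), (3, 3), (4, 3), (4, 5), (5, 3), (6, 1), (6, 3)}.
Total count |C(F_7)_aff| = 13.


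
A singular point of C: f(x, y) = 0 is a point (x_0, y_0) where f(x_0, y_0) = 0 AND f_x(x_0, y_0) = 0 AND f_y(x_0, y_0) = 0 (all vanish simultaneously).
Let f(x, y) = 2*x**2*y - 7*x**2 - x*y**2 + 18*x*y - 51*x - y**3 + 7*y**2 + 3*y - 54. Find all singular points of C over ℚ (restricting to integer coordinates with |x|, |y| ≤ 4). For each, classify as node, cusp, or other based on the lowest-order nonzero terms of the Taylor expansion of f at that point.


Singular points: {(-3, 3)}; classification: node.

Compute partial derivatives:
  f_x = 4*x*y - 14*x - y**2 + 18*y - 51.
  f_y = 2*x**2 - 2*x*y + 18*x - 3*y**2 + 14*y + 3.
Scan x_0 ∈ {−4, ..., 4}. For each x_0, f_y(x_0, y) is a polynomial in y; find its integer roots y ∈ {−4, ..., 4}, then test f_x and f at those candidates.
  x = -4: f_y(-4, y) = -3*y**2 + 22*y - 37; no integer root y with |y| ≤ 4.
  x = -3: f_y(-3, y) = -3*y**2 + 20*y - 33; vanishes at y ∈ {3}. (-3, 3): f_x = 0, f = 0 — SINGULAR.
  x = -2: f_y(-2, y) = -3*y**2 + 18*y - 25; no integer root y with |y| ≤ 4.
  x = -1: f_y(-1, y) = -3*y**2 + 16*y - 13; vanishes at y ∈ {1}. (-1, 1): f_x = -24 ≠ 0.
  x = 0: f_y(0, y) = -3*y**2 + 14*y + 3; no integer root y with |y| ≤ 4.
  x = 1: f_y(1, y) = -3*y**2 + 12*y + 23; no integer root y with |y| ≤ 4.
  x = 2: f_y(2, y) = -3*y**2 + 10*y + 47; no integer root y with |y| ≤ 4.
  x = 3: f_y(3, y) = -3*y**2 + 8*y + 75; no integer root y with |y| ≤ 4.
  x = 4: f_y(4, y) = -3*y**2 + 6*y + 107; no integer root y with |y| ≤ 4.
Only singular point on the grid: (-3, 3).
Classify: substitute x = -3 + u, y = 3 + v and expand: f = 2*u**2*v - u**2 - u*v**2 - v**3 + v**2.
No constant or linear terms (consistent with a singular point). Quadratic part: -u**2 + v**2. Cubic part: 2*u**2*v - u*v**2 - v**3.
The quadratic part v**2 - u**2 = (v − u)(v + u) splits into two distinct linear factors, so there are two distinct tangent lines y − 3 = ±(x − -3) — this is a node (ordinary double point).
Classification: node.


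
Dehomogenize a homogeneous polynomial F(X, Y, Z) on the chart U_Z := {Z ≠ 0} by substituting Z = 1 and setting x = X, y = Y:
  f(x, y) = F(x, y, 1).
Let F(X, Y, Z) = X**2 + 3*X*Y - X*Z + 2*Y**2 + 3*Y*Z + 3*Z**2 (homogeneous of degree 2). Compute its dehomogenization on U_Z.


f(x, y) = x**2 + 3*x*y - x + 2*y**2 + 3*y + 3

On U_Z we set Z = 1. Each monomial c·X^i·Y^j·Z^k in F becomes c·x^i·y^j·1^k = c·x^i·y^j.
Substituting Z = 1: F(X, Y, 1) = x**2 + 3*x*y - x + 2*y**2 + 3*y + 3.
Note: deg(f) ≤ deg(F) = 2; strict inequality happens when F is divisible by Z (lost terms).


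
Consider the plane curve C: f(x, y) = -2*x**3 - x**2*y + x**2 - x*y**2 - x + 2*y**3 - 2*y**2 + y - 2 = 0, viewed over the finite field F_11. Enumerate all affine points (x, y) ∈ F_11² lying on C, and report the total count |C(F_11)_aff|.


Affine F_11-points: {(0, 8), (1, 2), (2, 2), (3, 6), (7, 7), (8, 4), (8, 6)}; count = 7.

For each of the 121 pairs (x, y) ∈ F_11², evaluate f(x, y) mod 11. Record the zeros.
  x = 0: [0↦9, 1↦10, 2↦8, 3↦4, 4↦10, 5↦5, 6↦1, 7↦10, 8↦0, 9↦5, 10↦4]  zeros at y ∈ {8}
  x = 1: [0↦7, 1↦6, 2↦0, 3↦1, 4↦10, 5↦6, 6↦1, 7↦7, 8↦3, 9↦1, 10↦2]  zeros at y ∈ {2}
  x = 2: [0↦6, 1↦1, 2↦0, 3↦4, 4↦3, 5↦9, 6↦1, 7↦2, 8↦2, 9↦2, 10↦3]  zeros at y ∈ {2}
  x = 3: [0↦5, 1↦5, 2↦7, 3↦1, 4↦10, 5↦2, 6↦0, 7↦5, 8↦7, 9↦7, 10↦6]  zeros at y ∈ {6}
  x = 4: [0↦3, 1↦6, 2↦9, 3↦2, 4↦8, 5↦6, 6↦8, 7↦4, 8↦6, 9↦4, 10↦10]  zeros at y ∈ ∅
  x = 5: [0↦10, 1↦3, 2↦5, 3↦6, 4↦7, 5↦9, 6↦2, 7↦9, 8↦9, 9↦3, 10↦3]  zeros at y ∈ ∅
  x = 6: [0↦3, 1↦6, 2↦5, 3↦1, 4↦6, 5↦10, 6↦3, 7↦8, 8↦4, 9↦3, 10↦6]  zeros at y ∈ ∅
  x = 7: [0↦3, 1↦3, 2↦8, 3↦8, 4↦4, 5↦8, 6↦10, 7↦0, 8↦1, 9↦3, 10↦7]  zeros at y ∈ {7}
  x = 8: [0↦9, 1↦4, 2↦2, 3↦4, 4↦0, 5↦2, 6↦0, 7↦6, 8↦10, 9↦2, 10↦5]  zeros at y ∈ {4, 6}
  x = 9: [0↦9, 1↦8, 2↦8, 3↦10, 4↦4, 5↦2, 6↦5, 7↦3, 8↦8, 9↦10, 10↦10]  zeros at y ∈ ∅
  x = 10: [0↦2, 1↦3, 2↦3, 3↦3, 4↦4, 5↦7, 6↦2, 7↦1, 8↦5, 9↦4, 10↦10]  zeros at y ∈ ∅
Collecting zeros: affine points = {(0, 8), (1, 2), (2, 2), (3, 6), (7, 7), (8, 4), (8, 6)}.
Total count |C(F_11)_aff| = 7.


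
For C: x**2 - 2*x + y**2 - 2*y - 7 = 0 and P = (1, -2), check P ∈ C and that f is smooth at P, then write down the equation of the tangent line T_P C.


Tangent line at P: -6*y - 12 = 0.

Step 1: f(1, -2) = 0, so P lies on C.
Step 2: partial derivatives
  f_x(x, y) = 2*x - 2, f_y(x, y) = 2*y - 2.
  f_x(P) = 0, f_y(P) = -6 (gradient nonzero, so P is smooth).
Step 3: tangent line at P: 0·(x − 1) + -6·(y − -2) = 0.
Expanding: -6*y - 12 = 0.


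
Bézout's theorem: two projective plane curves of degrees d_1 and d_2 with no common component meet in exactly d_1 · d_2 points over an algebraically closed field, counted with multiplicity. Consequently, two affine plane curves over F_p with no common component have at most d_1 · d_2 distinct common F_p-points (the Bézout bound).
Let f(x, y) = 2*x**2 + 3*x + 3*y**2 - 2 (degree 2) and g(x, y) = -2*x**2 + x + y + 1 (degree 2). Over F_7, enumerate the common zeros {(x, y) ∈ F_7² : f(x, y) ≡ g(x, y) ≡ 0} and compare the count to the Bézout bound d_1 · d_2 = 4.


Common zeros: ∅; count = 0; Bézout bound = 4.

deg(f) = 2, deg(g) = 2, so Bézout bound = 4.
Scan x ∈ F_7. For each x, list the y ∈ F_7 with f(x, y) ≡ 0 and those with g(x, y) ≡ 0 (mod 7); the common zeros in that column are the intersection.
  x = 0: f ≡ 0 at y ∈ ∅; g ≡ 0 at y ∈ {6}; common: ∅.
  x = 1: f ≡ 0 at y ∈ ∅; g ≡ 0 at y ∈ {0}; common: ∅.
  x = 2: f ≡ 0 at y ∈ ∅; g ≡ 0 at y ∈ {5}; common: ∅.
  x = 3: f ≡ 0 at y ∈ {1, 6}; g ≡ 0 at y ∈ {0}; common: ∅.
  x = 4: f ≡ 0 at y ∈ {0}; g ≡ 0 at y ∈ {6}; common: ∅.
  x = 5: f ≡ 0 at y ∈ {0}; g ≡ 0 at y ∈ {2}; common: ∅.
  x = 6: f ≡ 0 at y ∈ {1, 6}; g ≡ 0 at y ∈ {2}; common: ∅.
Collecting: common zeros = ∅, so the count is 0.
Comparison with the Bézout bound: 0 ≤ 4 = deg(f)·deg(g), as expected for curves with no common component (the affine F_7-count falls short of the bound because intersections may lie at infinity, over extension fields, or carry multiplicity).


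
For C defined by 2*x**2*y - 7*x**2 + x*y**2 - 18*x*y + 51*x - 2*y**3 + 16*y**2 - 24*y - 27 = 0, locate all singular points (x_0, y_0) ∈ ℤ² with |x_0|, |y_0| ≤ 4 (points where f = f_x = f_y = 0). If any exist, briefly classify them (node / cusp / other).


Singular points: {(3, 3)}; classification: node.

Compute partial derivatives:
  f_x = 4*x*y - 14*x + y**2 - 18*y + 51.
  f_y = 2*x**2 + 2*x*y - 18*x - 6*y**2 + 32*y - 24.
Scan x_0 ∈ {−4, ..., 4}. For each x_0, f_y(x_0, y) is a polynomial in y; find its integer roots y ∈ {−4, ..., 4}, then test f_x and f at those candidates.
  x = -4: f_y(-4, y) = -6*y**2 + 24*y + 80; no integer root y with |y| ≤ 4.
  x = -3: f_y(-3, y) = -6*y**2 + 26*y + 48; no integer root y with |y| ≤ 4.
  x = -2: f_y(-2, y) = -6*y**2 + 28*y + 20; no integer root y with |y| ≤ 4.
  x = -1: f_y(-1, y) = -6*y**2 + 30*y - 4; no integer root y with |y| ≤ 4.
  x = 0: f_y(0, y) = -6*y**2 + 32*y - 24; no integer root y with |y| ≤ 4.
  x = 1: f_y(1, y) = -6*y**2 + 34*y - 40; vanishes at y ∈ {4}. (1, 4): f_x = -3 ≠ 0.
  x = 2: f_y(2, y) = -6*y**2 + 36*y - 52; no integer root y with |y| ≤ 4.
  x = 3: f_y(3, y) = -6*y**2 + 38*y - 60; vanishes at y ∈ {3}. (3, 3): f_x = 0, f = 0 — SINGULAR.
  x = 4: f_y(4, y) = -6*y**2 + 40*y - 64; vanishes at y ∈ {4}. (4, 4): f_x = 3 ≠ 0.
Only singular point on the grid: (3, 3).
Classify: substitute x = 3 + u, y = 3 + v and expand: f = 2*u**2*v - u**2 + u*v**2 - 2*v**3 + v**2.
No constant or linear terms (consistent with a singular point). Quadratic part: -u**2 + v**2. Cubic part: 2*u**2*v + u*v**2 - 2*v**3.
The quadratic part v**2 - u**2 = (v − u)(v + u) splits into two distinct linear factors, so there are two distinct tangent lines y − 3 = ±(x − 3) — this is a node (ordinary double point).
Classification: node.


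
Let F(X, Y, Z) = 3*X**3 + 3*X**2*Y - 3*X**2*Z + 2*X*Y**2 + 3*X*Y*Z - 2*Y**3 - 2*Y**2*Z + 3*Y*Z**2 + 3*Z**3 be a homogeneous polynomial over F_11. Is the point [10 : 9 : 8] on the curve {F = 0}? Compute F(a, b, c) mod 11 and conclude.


F(10,9,8) ≡ 0 (mod 11); P is on the curve.

Evaluate F(10, 9, 8) term-by-term (mod 11).
  3*X**3 ↦ 3·1000·1·1 = 3000
  3*X**2*Y ↦ 3·100·9·1 = 2700
  -3*X**2*Z ↦ -3·100·1·8 = -2400
  2*X*Y**2 ↦ 2·10·81·1 = 1620
  3*X*Y*Z ↦ 3·10·9·8 = 2160
  -2*Y**3 ↦ -2·1·729·1 = -1458
  -2*Y**2*Z ↦ -2·1·81·8 = -1296
  3*Y*Z**2 ↦ 3·1·9·64 = 1728
  3*Z**3 ↦ 3·1·1·512 = 1536
Sum: F(10, 9, 8) = (3000) + (2700) + (-2400) + (1620) + (2160) + (-1458) + (-1296) + (1728) + (1536) = 7590.
Reducing mod 11: 7590 ≡ 0 (mod 11).
Since F(a, b, c) ≡ 0 (mod 11), P lies on the curve.


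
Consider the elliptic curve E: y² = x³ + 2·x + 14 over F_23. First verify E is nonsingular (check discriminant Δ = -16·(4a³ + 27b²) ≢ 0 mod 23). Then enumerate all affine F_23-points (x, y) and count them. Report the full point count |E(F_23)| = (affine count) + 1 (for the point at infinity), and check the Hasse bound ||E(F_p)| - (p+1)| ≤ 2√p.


Affine points = {(2, 7), (2, 16), (3, 1), (3, 22), (6, 9), (6, 14), (7, 7), (7, 16), (8, 6), (8, 17), (9, 5), (9, 18), (12, 8), (12, 15), (13, 11), (13, 12), (14, 7), (14, 16), (16, 5), (16, 18), (17, 4), (17, 19), (20, 2), (20, 21), (21, 5), (21, 18)}; affine count = 26; |E(F_23)| = 27.

Discriminant check: Δ ∝ 4a³ + 27b² = 4·2³ + 27·14² = 4·8 + 27·196 ≡ 11 (mod 23). Nonzero ⇒ E is nonsingular.
For each x ∈ F_23, compute rhs = x³ + 2·x + 14 mod 23, then count y ∈ F_23 with y² ≡ rhs.
  x = 0: rhs = 14, matching y values: none (0 points).
  x = 1: rhs = 17, matching y values: none (0 points).
  x = 2: rhs = 3, matching y values: 7, 16 (2 points).
  x = 3: rhs = 1, matching y values: 1, 22 (2 points).
  x = 4: rhs = 17, matching y values: none (0 points).
  x = 5: rhs = 11, matching y values: none (0 points).
  x = 6: rhs = 12, matching y values: 9, 14 (2 points).
  x = 7: rhs = 3, matching y values: 7, 16 (2 points).
  x = 8: rhs = 13, matching y values: 6, 17 (2 points).
  x = 9: rhs = 2, matching y values: 5, 18 (2 points).
  x = 10: rhs = 22, matching y values: none (0 points).
  x = 11: rhs = 10, matching y values: none (0 points).
  x = 12: rhs = 18, matching y values: 8, 15 (2 points).
  x = 13: rhs = 6, matching y values: 11, 12 (2 points).
  x = 14: rhs = 3, matching y values: 7, 16 (2 points).
  x = 15: rhs = 15, matching y values: none (0 points).
  x = 16: rhs = 2, matching y values: 5, 18 (2 points).
  x = 17: rhs = 16, matching y values: 4, 19 (2 points).
  x = 18: rhs = 17, matching y values: none (0 points).
  x = 19: rhs = 11, matching y values: none (0 points).
  x = 20: rhs = 4, matching y values: 2, 21 (2 points).
  x = 21: rhs = 2, matching y values: 5, 18 (2 points).
  x = 22: rhs = 11, matching y values: none (0 points).
Total affine count: 26.
Full point count |E(F_23)| = 26 + 1 = 27.
Hasse bound: |27 − (23+1)| = |3| = 3 ≤ 2√23 ≈ 9.5917 ✓.


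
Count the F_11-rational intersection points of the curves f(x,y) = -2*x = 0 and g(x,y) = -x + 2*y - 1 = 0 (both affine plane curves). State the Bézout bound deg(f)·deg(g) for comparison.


Common zeros: {(0, 6)}; count = 1; Bézout bound = 1.

deg(f) = 1, deg(g) = 1, so Bézout bound = 1.
Scan x ∈ F_11. For each x, list the y ∈ F_11 with f(x, y) ≡ 0 and those with g(x, y) ≡ 0 (mod 11); the common zeros in that column are the intersection.
  x = 0: f ≡ 0 at y ∈ {0, 1, 2, 3, 4, 5, 6, 7, 8, 9, 10}; g ≡ 0 at y ∈ {6}; common: {6}.
  x = 1: f ≡ 0 at y ∈ ∅; g ≡ 0 at y ∈ {1}; common: ∅.
  x = 2: f ≡ 0 at y ∈ ∅; g ≡ 0 at y ∈ {7}; common: ∅.
  x = 3: f ≡ 0 at y ∈ ∅; g ≡ 0 at y ∈ {2}; common: ∅.
  x = 4: f ≡ 0 at y ∈ ∅; g ≡ 0 at y ∈ {8}; common: ∅.
  x = 5: f ≡ 0 at y ∈ ∅; g ≡ 0 at y ∈ {3}; common: ∅.
  x = 6: f ≡ 0 at y ∈ ∅; g ≡ 0 at y ∈ {9}; common: ∅.
  x = 7: f ≡ 0 at y ∈ ∅; g ≡ 0 at y ∈ {4}; common: ∅.
  x = 8: f ≡ 0 at y ∈ ∅; g ≡ 0 at y ∈ {10}; common: ∅.
  x = 9: f ≡ 0 at y ∈ ∅; g ≡ 0 at y ∈ {5}; common: ∅.
  x = 10: f ≡ 0 at y ∈ ∅; g ≡ 0 at y ∈ {0}; common: ∅.
Collecting: common zeros = {(0, 6)}, so the count is 1.
Comparison with the Bézout bound: 1 ≤ 1 = deg(f)·deg(g), as expected for curves with no common component (the bound is attained).


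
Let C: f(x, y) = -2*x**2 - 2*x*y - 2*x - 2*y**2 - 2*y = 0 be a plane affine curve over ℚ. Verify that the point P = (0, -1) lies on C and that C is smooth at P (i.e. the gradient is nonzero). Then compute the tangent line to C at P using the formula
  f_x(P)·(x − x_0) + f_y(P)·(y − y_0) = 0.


Tangent line at P: 2*y + 2 = 0.

Step 1: f(0, -1) = 0, so P lies on C.
Step 2: partial derivatives
  f_x(x, y) = -4*x - 2*y - 2, f_y(x, y) = -2*x - 4*y - 2.
  f_x(P) = 0, f_y(P) = 2 (gradient nonzero, so P is smooth).
Step 3: tangent line at P: 0·(x − 0) + 2·(y − -1) = 0.
Expanding: 2*y + 2 = 0.


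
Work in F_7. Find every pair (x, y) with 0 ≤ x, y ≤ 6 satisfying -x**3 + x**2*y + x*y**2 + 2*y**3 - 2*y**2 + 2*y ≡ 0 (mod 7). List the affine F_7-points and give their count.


Affine F_7-points: {(0, 0), (0, 3), (0, 5), (1, 6), (2, 1), (3, 4), (4, 1), (4, 4), (6, 6)}; count = 9.

For each of the 49 pairs (x, y) ∈ F_7², evaluate f(x, y) mod 7. Record the zeros.
  x = 0: [0↦0, 1↦2, 2↦5, 3↦0, 4↦6, 5↦0, 6↦1]  zeros at y ∈ {0, 3, 5}
  x = 1: [0↦6, 1↦3, 2↦3, 3↦4, 4↦4, 5↦1, 6↦0]  zeros at y ∈ {6}
  x = 2: [0↦6, 1↦0, 2↦6, 3↦1, 4↦4, 5↦6, 6↦5]  zeros at y ∈ {1}
  x = 3: [0↦1, 1↦1, 2↦1, 3↦6, 4↦0, 5↦2, 6↦3]  zeros at y ∈ {4}
  x = 4: [0↦6, 1↦0, 2↦3, 3↦6, 4↦0, 5↦4, 6↦2]  zeros at y ∈ {1, 4}
  x = 5: [0↦1, 1↦5, 2↦6, 3↦2, 4↦5, 5↦6, 6↦3]  zeros at y ∈ ∅
  x = 6: [0↦1, 1↦3, 2↦4, 3↦2, 4↦2, 5↦2, 6↦0]  zeros at y ∈ {6}
Collecting zeros: affine points = {(0, 0), (0, 3), (0, 5), (1, 6), (2, 1), (3, 4), (4, 1), (4, 4), (6, 6)}.
Total count |C(F_7)_aff| = 9.


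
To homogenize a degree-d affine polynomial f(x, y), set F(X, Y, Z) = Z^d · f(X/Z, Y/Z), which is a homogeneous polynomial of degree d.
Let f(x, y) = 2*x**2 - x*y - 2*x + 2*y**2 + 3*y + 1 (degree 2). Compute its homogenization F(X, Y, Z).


F(X, Y, Z) = 2*X**2 - X*Y - 2*X*Z + 2*Y**2 + 3*Y*Z + Z**2

deg(f) = 2.
Substitute x = X/Z, y = Y/Z into f, then multiply by Z^2.
  monomial 2·x^2·y^0 ↦ 2·X^2·Y^0·Z^0.
  monomial -1·x^1·y^1 ↦ -1·X^1·Y^1·Z^0.
  monomial -2·x^1·y^0 ↦ -2·X^1·Y^0·Z^1.
  monomial 2·x^0·y^2 ↦ 2·X^0·Y^2·Z^0.
  monomial 3·x^0·y^1 ↦ 3·X^0·Y^1·Z^1.
  monomial 1·x^0·y^0 ↦ 1·X^0·Y^0·Z^2.
Collecting: F(X, Y, Z) = 2*X**2 - X*Y - 2*X*Z + 2*Y**2 + 3*Y*Z + Z**2.


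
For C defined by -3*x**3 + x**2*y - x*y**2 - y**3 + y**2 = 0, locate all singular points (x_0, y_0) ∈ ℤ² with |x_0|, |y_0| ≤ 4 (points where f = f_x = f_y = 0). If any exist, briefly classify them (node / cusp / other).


Singular points: {(0, 0)}; classification: cusp.

Compute partial derivatives:
  f_x = -9*x**2 + 2*x*y - y**2.
  f_y = x**2 - 2*x*y - 3*y**2 + 2*y.
Scan x_0 ∈ {−4, ..., 4}. For each x_0, f_y(x_0, y) is a polynomial in y; find its integer roots y ∈ {−4, ..., 4}, then test f_x and f at those candidates.
  x = -4: f_y(-4, y) = -3*y**2 + 10*y + 16; no integer root y with |y| ≤ 4.
  x = -3: f_y(-3, y) = -3*y**2 + 8*y + 9; no integer root y with |y| ≤ 4.
  x = -2: f_y(-2, y) = -3*y**2 + 6*y + 4; no integer root y with |y| ≤ 4.
  x = -1: f_y(-1, y) = -3*y**2 + 4*y + 1; no integer root y with |y| ≤ 4.
  x = 0: f_y(0, y) = -3*y**2 + 2*y; vanishes at y ∈ {0}. (0, 0): f_x = 0, f = 0 — SINGULAR.
  x = 1: f_y(1, y) = 1 - 3*y**2; no integer root y with |y| ≤ 4.
  x = 2: f_y(2, y) = -3*y**2 - 2*y + 4; no integer root y with |y| ≤ 4.
  x = 3: f_y(3, y) = -3*y**2 - 4*y + 9; no integer root y with |y| ≤ 4.
  x = 4: f_y(4, y) = -3*y**2 - 6*y + 16; no integer root y with |y| ≤ 4.
Only singular point on the grid: (0, 0).
Classify: substitute x = 0 + u, y = 0 + v and expand: f = -3*u**3 + u**2*v - u*v**2 - v**3 + v**2.
No constant or linear terms (consistent with a singular point). Quadratic part: v**2. Cubic part: -3*u**3 + u**2*v - u*v**2 - v**3.
The quadratic part v**2 is a perfect square, so there is a single (double) tangent line v = 0, i.e. y = 0. Restricting the cubic part to that line (v = 0) leaves -3*u**3 ≠ 0, so f is not divisible by v and the branch is v² ≈ 3*u**3 to lowest order — this is a cusp.
Classification: cusp.


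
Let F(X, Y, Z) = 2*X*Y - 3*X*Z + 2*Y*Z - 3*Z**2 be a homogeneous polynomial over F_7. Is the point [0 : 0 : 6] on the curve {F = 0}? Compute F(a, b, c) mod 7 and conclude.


F(0,0,6) ≡ 4 (mod 7); P is NOT on the curve.

Evaluate F(0, 0, 6) term-by-term (mod 7).
  2*X*Y ↦ 2·0·0·1 = 0
  -3*X*Z ↦ -3·0·1·6 = 0
  2*Y*Z ↦ 2·1·0·6 = 0
  -3*Z**2 ↦ -3·1·1·36 = -108
Sum: F(0, 0, 6) = (0) + (0) + (0) + (-108) = -108.
Reducing mod 7: -108 ≡ 4 (mod 7).
Since F(a, b, c) ≡ 4 ≠ 0 (mod 7), P does NOT lie on the curve.


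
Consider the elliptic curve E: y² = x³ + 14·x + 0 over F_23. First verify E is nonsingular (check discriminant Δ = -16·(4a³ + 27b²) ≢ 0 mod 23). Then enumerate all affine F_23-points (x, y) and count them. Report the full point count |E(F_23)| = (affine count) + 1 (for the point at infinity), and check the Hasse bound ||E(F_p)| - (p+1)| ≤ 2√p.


Affine points = {(0, 0), (2, 6), (2, 17), (3, 0), (6, 1), (6, 22), (7, 2), (7, 21), (8, 7), (8, 16), (9, 2), (9, 21), (10, 6), (10, 17), (11, 6), (11, 17), (18, 9), (18, 14), (19, 8), (19, 15), (20, 0), (22, 10), (22, 13)}; affine count = 23; |E(F_23)| = 24.

Discriminant check: Δ ∝ 4a³ + 27b² = 4·14³ + 27·0² = 4·2744 + 27·0 ≡ 5 (mod 23). Nonzero ⇒ E is nonsingular.
For each x ∈ F_23, compute rhs = x³ + 14·x + 0 mod 23, then count y ∈ F_23 with y² ≡ rhs.
  x = 0: rhs = 0, matching y values: 0 (1 points).
  x = 1: rhs = 15, matching y values: none (0 points).
  x = 2: rhs = 13, matching y values: 6, 17 (2 points).
  x = 3: rhs = 0, matching y values: 0 (1 points).
  x = 4: rhs = 5, matching y values: none (0 points).
  x = 5: rhs = 11, matching y values: none (0 points).
  x = 6: rhs = 1, matching y values: 1, 22 (2 points).
  x = 7: rhs = 4, matching y values: 2, 21 (2 points).
  x = 8: rhs = 3, matching y values: 7, 16 (2 points).
  x = 9: rhs = 4, matching y values: 2, 21 (2 points).
  x = 10: rhs = 13, matching y values: 6, 17 (2 points).
  x = 11: rhs = 13, matching y values: 6, 17 (2 points).
  x = 12: rhs = 10, matching y values: none (0 points).
  x = 13: rhs = 10, matching y values: none (0 points).
  x = 14: rhs = 19, matching y values: none (0 points).
  x = 15: rhs = 20, matching y values: none (0 points).
  x = 16: rhs = 19, matching y values: none (0 points).
  x = 17: rhs = 22, matching y values: none (0 points).
  x = 18: rhs = 12, matching y values: 9, 14 (2 points).
  x = 19: rhs = 18, matching y values: 8, 15 (2 points).
  x = 20: rhs = 0, matching y values: 0 (1 points).
  x = 21: rhs = 10, matching y values: none (0 points).
  x = 22: rhs = 8, matching y values: 10, 13 (2 points).
Total affine count: 23.
Full point count |E(F_23)| = 23 + 1 = 24.
Hasse bound: |24 − (23+1)| = |0| = 0 ≤ 2√23 ≈ 9.5917 ✓.


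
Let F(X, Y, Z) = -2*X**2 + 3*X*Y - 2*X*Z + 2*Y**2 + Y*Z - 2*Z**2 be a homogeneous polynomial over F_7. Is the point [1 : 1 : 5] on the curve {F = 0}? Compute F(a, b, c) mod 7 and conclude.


F(1,1,5) ≡ 4 (mod 7); P is NOT on the curve.

Evaluate F(1, 1, 5) term-by-term (mod 7).
  -2*X**2 ↦ -2·1·1·1 = -2
  3*X*Y ↦ 3·1·1·1 = 3
  -2*X*Z ↦ -2·1·1·5 = -10
  2*Y**2 ↦ 2·1·1·1 = 2
  Y*Z ↦ 1·1·1·5 = 5
  -2*Z**2 ↦ -2·1·1·25 = -50
Sum: F(1, 1, 5) = (-2) + (3) + (-10) + (2) + (5) + (-50) = -52.
Reducing mod 7: -52 ≡ 4 (mod 7).
Since F(a, b, c) ≡ 4 ≠ 0 (mod 7), P does NOT lie on the curve.


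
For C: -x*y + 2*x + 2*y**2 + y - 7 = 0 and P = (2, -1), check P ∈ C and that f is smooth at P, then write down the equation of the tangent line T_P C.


Tangent line at P: 3*x - 5*y - 11 = 0.

Step 1: f(2, -1) = 0, so P lies on C.
Step 2: partial derivatives
  f_x(x, y) = 2 - y, f_y(x, y) = -x + 4*y + 1.
  f_x(P) = 3, f_y(P) = -5 (gradient nonzero, so P is smooth).
Step 3: tangent line at P: 3·(x − 2) + -5·(y − -1) = 0.
Expanding: 3*x - 5*y - 11 = 0.


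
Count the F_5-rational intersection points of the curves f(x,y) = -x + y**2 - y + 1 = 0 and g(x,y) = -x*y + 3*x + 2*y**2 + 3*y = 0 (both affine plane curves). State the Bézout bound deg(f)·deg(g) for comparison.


Common zeros: ∅; count = 0; Bézout bound = 4.

deg(f) = 2, deg(g) = 2, so Bézout bound = 4.
Scan x ∈ F_5. For each x, list the y ∈ F_5 with f(x, y) ≡ 0 and those with g(x, y) ≡ 0 (mod 5); the common zeros in that column are the intersection.
  x = 0: f ≡ 0 at y ∈ ∅; g ≡ 0 at y ∈ {0, 1}; common: ∅.
  x = 1: f ≡ 0 at y ∈ {0, 1}; g ≡ 0 at y ∈ {2}; common: ∅.
  x = 2: f ≡ 0 at y ∈ {3}; g ≡ 0 at y ∈ ∅; common: ∅.
  x = 3: f ≡ 0 at y ∈ {2, 4}; g ≡ 0 at y ∈ ∅; common: ∅.
  x = 4: f ≡ 0 at y ∈ ∅; g ≡ 0 at y ∈ {4}; common: ∅.
Collecting: common zeros = ∅, so the count is 0.
Comparison with the Bézout bound: 0 ≤ 4 = deg(f)·deg(g), as expected for curves with no common component (the affine F_5-count falls short of the bound because intersections may lie at infinity, over extension fields, or carry multiplicity).


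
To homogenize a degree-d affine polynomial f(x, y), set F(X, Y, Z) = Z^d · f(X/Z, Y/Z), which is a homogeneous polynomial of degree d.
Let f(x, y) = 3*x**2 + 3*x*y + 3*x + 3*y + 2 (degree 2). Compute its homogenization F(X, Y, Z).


F(X, Y, Z) = 3*X**2 + 3*X*Y + 3*X*Z + 3*Y*Z + 2*Z**2

deg(f) = 2.
Substitute x = X/Z, y = Y/Z into f, then multiply by Z^2.
  monomial 3·x^2·y^0 ↦ 3·X^2·Y^0·Z^0.
  monomial 3·x^1·y^1 ↦ 3·X^1·Y^1·Z^0.
  monomial 3·x^1·y^0 ↦ 3·X^1·Y^0·Z^1.
  monomial 3·x^0·y^1 ↦ 3·X^0·Y^1·Z^1.
  monomial 2·x^0·y^0 ↦ 2·X^0·Y^0·Z^2.
Collecting: F(X, Y, Z) = 3*X**2 + 3*X*Y + 3*X*Z + 3*Y*Z + 2*Z**2.


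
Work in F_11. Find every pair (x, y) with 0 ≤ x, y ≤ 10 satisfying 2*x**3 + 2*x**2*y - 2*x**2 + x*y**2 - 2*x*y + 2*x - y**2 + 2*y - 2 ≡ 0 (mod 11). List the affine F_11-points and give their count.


Affine F_11-points: {(1, 0), (5, 2), (5, 4), (7, 7), (7, 8), (8, 2), (8, 10), (9, 4), (9, 8), (10, 6), (10, 8)}; count = 11.

For each of the 121 pairs (x, y) ∈ F_11², evaluate f(x, y) mod 11. Record the zeros.
  x = 0: [0↦9, 1↦10, 2↦9, 3↦6, 4↦1, 5↦5, 6↦7, 7↦7, 8↦5, 9↦1, 10↦6]  zeros at y ∈ ∅
  x = 1: [0↦0, 1↦2, 2↦4, 3↦6, 4↦8, 5↦10, 6↦1, 7↦3, 8↦5, 9↦7, 10↦9]  zeros at y ∈ {0}
  x = 2: [0↦10, 1↦6, 2↦4, 3↦4, 4↦6, 5↦10, 6↦5, 7↦2, 8↦1, 9↦2, 10↦5]  zeros at y ∈ ∅
  x = 3: [0↦7, 1↦1, 2↦10, 3↦1, 4↦7, 5↦6, 6↦9, 7↦5, 8↦5, 9↦9, 10↦6]  zeros at y ∈ ∅
  x = 4: [0↦3, 1↦10, 2↦1, 3↦9, 4↦1, 5↦10, 6↦3, 7↦2, 8↦7, 9↦7, 10↦2]  zeros at y ∈ ∅
  x = 5: [0↦10, 1↦1, 2↦0, 3↦7, 4↦0, 5↦1, 6↦10, 7↦5, 8↦8, 9↦8, 10↦5]  zeros at y ∈ {2, 4}
  x = 6: [0↦7, 1↦8, 2↦8, 3↦7, 4↦5, 5↦2, 6↦9, 7↦4, 8↦9, 9↦2, 10↦5]  zeros at y ∈ ∅
  x = 7: [0↦6, 1↦10, 2↦4, 3↦10, 4↦6, 5↦3, 6↦1, 7↦0, 8↦0, 9↦1, 10↦3]  zeros at y ∈ {7, 8}
  x = 8: [0↦8, 1↦8, 2↦0, 3↦6, 4↦4, 5↦5, 6↦9, 7↦5, 8↦4, 9↦6, 10↦0]  zeros at y ∈ {2, 10}
  x = 9: [0↦3, 1↦3, 2↦8, 3↦7, 4↦0, 5↦9, 6↦1, 7↦9, 8↦0, 9↦7, 10↦8]  zeros at y ∈ {4, 8}
  x = 10: [0↦3, 1↦7, 2↦7, 3↦3, 4↦6, 5↦5, 6↦0, 7↦2, 8↦0, 9↦5, 10↦6]  zeros at y ∈ {6, 8}
Collecting zeros: affine points = {(1, 0), (5, 2), (5, 4), (7, 7), (7, 8), (8, 2), (8, 10), (9, 4), (9, 8), (10, 6), (10, 8)}.
Total count |C(F_11)_aff| = 11.


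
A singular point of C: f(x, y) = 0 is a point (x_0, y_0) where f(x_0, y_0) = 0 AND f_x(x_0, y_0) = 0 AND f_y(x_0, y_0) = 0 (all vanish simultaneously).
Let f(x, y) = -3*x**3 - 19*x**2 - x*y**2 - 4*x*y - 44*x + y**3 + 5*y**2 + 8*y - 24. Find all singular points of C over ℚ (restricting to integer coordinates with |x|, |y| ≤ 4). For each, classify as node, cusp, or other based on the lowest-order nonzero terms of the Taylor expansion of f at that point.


Singular points: {(-2, -2)}; classification: node.

Compute partial derivatives:
  f_x = -9*x**2 - 38*x - y**2 - 4*y - 44.
  f_y = -2*x*y - 4*x + 3*y**2 + 10*y + 8.
Scan x_0 ∈ {−4, ..., 4}. For each x_0, f_y(x_0, y) is a polynomial in y; find its integer roots y ∈ {−4, ..., 4}, then test f_x and f at those candidates.
  x = -4: f_y(-4, y) = 3*y**2 + 18*y + 24; vanishes at y ∈ {-4, -2}. (-4, -4): f_x = -36 ≠ 0; (-4, -2): f_x = -32 ≠ 0.
  x = -3: f_y(-3, y) = 3*y**2 + 16*y + 20; vanishes at y ∈ {-2}. (-3, -2): f_x = -7 ≠ 0.
  x = -2: f_y(-2, y) = 3*y**2 + 14*y + 16; vanishes at y ∈ {-2}. (-2, -2): f_x = 0, f = 0 — SINGULAR.
  x = -1: f_y(-1, y) = 3*y**2 + 12*y + 12; vanishes at y ∈ {-2}. (-1, -2): f_x = -11 ≠ 0.
  x = 0: f_y(0, y) = 3*y**2 + 10*y + 8; vanishes at y ∈ {-2}. (0, -2): f_x = -40 ≠ 0.
  x = 1: f_y(1, y) = 3*y**2 + 8*y + 4; vanishes at y ∈ {-2}. (1, -2): f_x = -87 ≠ 0.
  x = 2: f_y(2, y) = 3*y**2 + 6*y; vanishes at y ∈ {-2, 0}. (2, -2): f_x = -152 ≠ 0; (2, 0): f_x = -156 ≠ 0.
  x = 3: f_y(3, y) = 3*y**2 + 4*y - 4; vanishes at y ∈ {-2}. (3, -2): f_x = -235 ≠ 0.
  x = 4: f_y(4, y) = 3*y**2 + 2*y - 8; vanishes at y ∈ {-2}. (4, -2): f_x = -336 ≠ 0.
Only singular point on the grid: (-2, -2).
Classify: substitute x = -2 + u, y = -2 + v and expand: f = -3*u**3 - u**2 - u*v**2 + v**3 + v**2.
No constant or linear terms (consistent with a singular point). Quadratic part: -u**2 + v**2. Cubic part: -3*u**3 - u*v**2 + v**3.
The quadratic part v**2 - u**2 = (v − u)(v + u) splits into two distinct linear factors, so there are two distinct tangent lines y − -2 = ±(x − -2) — this is a node (ordinary double point).
Classification: node.


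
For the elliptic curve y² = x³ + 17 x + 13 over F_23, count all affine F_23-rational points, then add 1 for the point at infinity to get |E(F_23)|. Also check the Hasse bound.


Affine points = {(0, 6), (0, 17), (1, 10), (1, 13), (2, 3), (2, 20), (5, 4), (5, 19), (6, 3), (6, 20), (11, 6), (11, 17), (12, 6), (12, 17), (13, 4), (13, 19), (15, 3), (15, 20), (20, 2), (20, 21), (22, 8), (22, 15)}; affine count = 22; |E(F_23)| = 23.

Discriminant check: Δ ∝ 4a³ + 27b² = 4·17³ + 27·13² = 4·4913 + 27·169 ≡ 19 (mod 23). Nonzero ⇒ E is nonsingular.
For each x ∈ F_23, compute rhs = x³ + 17·x + 13 mod 23, then count y ∈ F_23 with y² ≡ rhs.
  x = 0: rhs = 13, matching y values: 6, 17 (2 points).
  x = 1: rhs = 8, matching y values: 10, 13 (2 points).
  x = 2: rhs = 9, matching y values: 3, 20 (2 points).
  x = 3: rhs = 22, matching y values: none (0 points).
  x = 4: rhs = 7, matching y values: none (0 points).
  x = 5: rhs = 16, matching y values: 4, 19 (2 points).
  x = 6: rhs = 9, matching y values: 3, 20 (2 points).
  x = 7: rhs = 15, matching y values: none (0 points).
  x = 8: rhs = 17, matching y values: none (0 points).
  x = 9: rhs = 21, matching y values: none (0 points).
  x = 10: rhs = 10, matching y values: none (0 points).
  x = 11: rhs = 13, matching y values: 6, 17 (2 points).
  x = 12: rhs = 13, matching y values: 6, 17 (2 points).
  x = 13: rhs = 16, matching y values: 4, 19 (2 points).
  x = 14: rhs = 5, matching y values: none (0 points).
  x = 15: rhs = 9, matching y values: 3, 20 (2 points).
  x = 16: rhs = 11, matching y values: none (0 points).
  x = 17: rhs = 17, matching y values: none (0 points).
  x = 18: rhs = 10, matching y values: none (0 points).
  x = 19: rhs = 19, matching y values: none (0 points).
  x = 20: rhs = 4, matching y values: 2, 21 (2 points).
  x = 21: rhs = 17, matching y values: none (0 points).
  x = 22: rhs = 18, matching y values: 8, 15 (2 points).
Total affine count: 22.
Full point count |E(F_23)| = 22 + 1 = 23.
Hasse bound: |23 − (23+1)| = |-1| = 1 ≤ 2√23 ≈ 9.5917 ✓.


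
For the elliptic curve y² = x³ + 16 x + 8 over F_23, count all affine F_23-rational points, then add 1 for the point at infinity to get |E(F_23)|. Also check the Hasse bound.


Affine points = {(0, 10), (0, 13), (1, 5), (1, 18), (2, 5), (2, 18), (5, 11), (5, 12), (7, 7), (7, 16), (8, 2), (8, 21), (10, 8), (10, 15), (14, 3), (14, 20), (15, 9), (15, 14), (16, 6), (16, 17), (17, 8), (17, 15), (19, 8), (19, 15), (20, 5), (20, 18)}; affine count = 26; |E(F_23)| = 27.

Discriminant check: Δ ∝ 4a³ + 27b² = 4·16³ + 27·8² = 4·4096 + 27·64 ≡ 11 (mod 23). Nonzero ⇒ E is nonsingular.
For each x ∈ F_23, compute rhs = x³ + 16·x + 8 mod 23, then count y ∈ F_23 with y² ≡ rhs.
  x = 0: rhs = 8, matching y values: 10, 13 (2 points).
  x = 1: rhs = 2, matching y values: 5, 18 (2 points).
  x = 2: rhs = 2, matching y values: 5, 18 (2 points).
  x = 3: rhs = 14, matching y values: none (0 points).
  x = 4: rhs = 21, matching y values: none (0 points).
  x = 5: rhs = 6, matching y values: 11, 12 (2 points).
  x = 6: rhs = 21, matching y values: none (0 points).
  x = 7: rhs = 3, matching y values: 7, 16 (2 points).
  x = 8: rhs = 4, matching y values: 2, 21 (2 points).
  x = 9: rhs = 7, matching y values: none (0 points).
  x = 10: rhs = 18, matching y values: 8, 15 (2 points).
  x = 11: rhs = 20, matching y values: none (0 points).
  x = 12: rhs = 19, matching y values: none (0 points).
  x = 13: rhs = 21, matching y values: none (0 points).
  x = 14: rhs = 9, matching y values: 3, 20 (2 points).
  x = 15: rhs = 12, matching y values: 9, 14 (2 points).
  x = 16: rhs = 13, matching y values: 6, 17 (2 points).
  x = 17: rhs = 18, matching y values: 8, 15 (2 points).
  x = 18: rhs = 10, matching y values: none (0 points).
  x = 19: rhs = 18, matching y values: 8, 15 (2 points).
  x = 20: rhs = 2, matching y values: 5, 18 (2 points).
  x = 21: rhs = 14, matching y values: none (0 points).
  x = 22: rhs = 14, matching y values: none (0 points).
Total affine count: 26.
Full point count |E(F_23)| = 26 + 1 = 27.
Hasse bound: |27 − (23+1)| = |3| = 3 ≤ 2√23 ≈ 9.5917 ✓.


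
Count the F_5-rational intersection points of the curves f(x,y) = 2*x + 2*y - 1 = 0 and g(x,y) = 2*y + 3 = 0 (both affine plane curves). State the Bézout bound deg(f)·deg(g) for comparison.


Common zeros: {(2, 1)}; count = 1; Bézout bound = 1.

deg(f) = 1, deg(g) = 1, so Bézout bound = 1.
Scan x ∈ F_5. For each x, list the y ∈ F_5 with f(x, y) ≡ 0 and those with g(x, y) ≡ 0 (mod 5); the common zeros in that column are the intersection.
  x = 0: f ≡ 0 at y ∈ {3}; g ≡ 0 at y ∈ {1}; common: ∅.
  x = 1: f ≡ 0 at y ∈ {2}; g ≡ 0 at y ∈ {1}; common: ∅.
  x = 2: f ≡ 0 at y ∈ {1}; g ≡ 0 at y ∈ {1}; common: {1}.
  x = 3: f ≡ 0 at y ∈ {0}; g ≡ 0 at y ∈ {1}; common: ∅.
  x = 4: f ≡ 0 at y ∈ {4}; g ≡ 0 at y ∈ {1}; common: ∅.
Collecting: common zeros = {(2, 1)}, so the count is 1.
Comparison with the Bézout bound: 1 ≤ 1 = deg(f)·deg(g), as expected for curves with no common component (the bound is attained).


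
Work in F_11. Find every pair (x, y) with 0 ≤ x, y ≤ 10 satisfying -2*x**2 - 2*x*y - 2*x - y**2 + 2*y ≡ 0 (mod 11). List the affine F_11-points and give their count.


Affine F_11-points: {(0, 0), (0, 2), (2, 10), (5, 7), (7, 4), (7, 6), (8, 2), (8, 6), (9, 7), (9, 10), (10, 0), (10, 4)}; count = 12.

For each of the 121 pairs (x, y) ∈ F_11², evaluate f(x, y) mod 11. Record the zeros.
  x = 0: [0↦0, 1↦1, 2↦0, 3↦8, 4↦3, 5↦7, 6↦9, 7↦9, 8↦7, 9↦3, 10↦8]  zeros at y ∈ {0, 2}
  x = 1: [0↦7, 1↦6, 2↦3, 3↦9, 4↦2, 5↦4, 6↦4, 7↦2, 8↦9, 9↦3, 10↦6]  zeros at y ∈ ∅
  x = 2: [0↦10, 1↦7, 2↦2, 3↦6, 4↦8, 5↦8, 6↦6, 7↦2, 8↦7, 9↦10, 10↦0]  zeros at y ∈ {10}
  x = 3: [0↦9, 1↦4, 2↦8, 3↦10, 4↦10, 5↦8, 6↦4, 7↦9, 8↦1, 9↦2, 10↦1]  zeros at y ∈ ∅
  x = 4: [0↦4, 1↦8, 2↦10, 3↦10, 4↦8, 5↦4, 6↦9, 7↦1, 8↦2, 9↦1, 10↦9]  zeros at y ∈ ∅
  x = 5: [0↦6, 1↦8, 2↦8, 3↦6, 4↦2, 5↦7, 6↦10, 7↦0, 8↦10, 9↦7, 10↦2]  zeros at y ∈ {7}
  x = 6: [0↦4, 1↦4, 2↦2, 3↦9, 4↦3, 5↦6, 6↦7, 7↦6, 8↦3, 9↦9, 10↦2]  zeros at y ∈ ∅
  x = 7: [0↦9, 1↦7, 2↦3, 3↦8, 4↦0, 5↦1, 6↦0, 7↦8, 8↦3, 9↦7, 10↦9]  zeros at y ∈ {4, 6}
  x = 8: [0↦10, 1↦6, 2↦0, 3↦3, 4↦4, 5↦3, 6↦0, 7↦6, 8↦10, 9↦1, 10↦1]  zeros at y ∈ {2, 6}
  x = 9: [0↦7, 1↦1, 2↦4, 3↦5, 4↦4, 5↦1, 6↦7, 7↦0, 8↦2, 9↦2, 10↦0]  zeros at y ∈ {7, 10}
  x = 10: [0↦0, 1↦3, 2↦4, 3↦3, 4↦0, 5↦6, 6↦10, 7↦1, 8↦1, 9↦10, 10↦6]  zeros at y ∈ {0, 4}
Collecting zeros: affine points = {(0, 0), (0, 2), (2, 10), (5, 7), (7, 4), (7, 6), (8, 2), (8, 6), (9, 7), (9, 10), (10, 0), (10, 4)}.
Total count |C(F_11)_aff| = 12.
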